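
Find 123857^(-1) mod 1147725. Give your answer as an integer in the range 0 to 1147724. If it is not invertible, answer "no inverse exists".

819143

Run Euclid on (1147725, 123857):
1147725 = 9×123857 + 33012
123857 = 3×33012 + 24821
33012 = 1×24821 + 8191
24821 = 3×8191 + 248
8191 = 33×248 + 7
248 = 35×7 + 3
7 = 2×3 + 1
3 = 3×1 + 0
gcd = 1, so the inverse exists. Back-substitute:
1 = 7 − 2·3
1 = −2·248 + 71·7
1 = 71·8191 − 2345·248
1 = −2345·24821 + 7106·8191
1 = 7106·33012 − 9451·24821
1 = −9451·123857 + 35459·33012
1 = 35459·1147725 − 328582·123857
Hence 123857⁻¹ ≡ -328582 ≡ 819143 (mod 1147725).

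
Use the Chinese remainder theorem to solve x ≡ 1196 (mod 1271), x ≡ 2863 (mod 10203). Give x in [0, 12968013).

257938

Write x = 1196 + 1271·k. Then 1271·k ≡ 2863 − 1196 ≡ 1667 (mod 10203).
Need 1271⁻¹ mod 10203. Extended Euclid on (10203, 1271):
10203 = 8*1271 + 35
1271 = 36*35 + 11
35 = 3*11 + 2
11 = 5*2 + 1
2 = 2*1 + 0
Back-substitute:
1 = 11 − 5·2
1 = −5·35 + 16·11
1 = 16·1271 − 581·35
1 = −581·10203 + 4664·1271
1271⁻¹ ≡ 4664 (mod 10203), so k ≡ 4664·1667 ≡ 202 (mod 10203).
x = 1196 + 1271·202 = 257938.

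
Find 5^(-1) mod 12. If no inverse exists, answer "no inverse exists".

gcd(12, 5) by repeated division:
12 = 2×5 + 2
5 = 2×2 + 1
2 = 2×1 + 0
gcd = 1, so the inverse exists. Back-substitute:
1 = 5 − 2·2
1 = −2·12 + 5·5
So 5·5 ≡ 1 (mod 12).

5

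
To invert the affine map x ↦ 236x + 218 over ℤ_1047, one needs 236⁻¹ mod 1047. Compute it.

Apply the Euclidean algorithm to 1047 and 236:
1047 = 4×236 + 103
236 = 2×103 + 30
103 = 3×30 + 13
30 = 2×13 + 4
13 = 3×4 + 1
4 = 4×1 + 0
gcd = 1, so the inverse exists. Back-substitute:
1 = 13 − 3·4
1 = −3·30 + 7·13
1 = 7·103 − 24·30
1 = −24·236 + 55·103
1 = 55·1047 − 244·236
So 236·(-244) ≡ 1 (mod 1047), and -244 ≡ 803 (mod 1047).

803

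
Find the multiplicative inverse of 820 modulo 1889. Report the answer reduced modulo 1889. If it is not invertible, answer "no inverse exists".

Apply the Euclidean algorithm to 1889 and 820:
1889 = 2×820 + 249
820 = 3×249 + 73
249 = 3×73 + 30
73 = 2×30 + 13
30 = 2×13 + 4
13 = 3×4 + 1
4 = 4×1 + 0
Since gcd(820, 1889) = 1, back-substitute to write 1 as a combination:
1 = 13 − 3·4
1 = −3·30 + 7·13
1 = 7·73 − 17·30
1 = −17·249 + 58·73
1 = 58·820 − 191·249
1 = −191·1889 + 440·820
So 820·440 ≡ 1 (mod 1889).

440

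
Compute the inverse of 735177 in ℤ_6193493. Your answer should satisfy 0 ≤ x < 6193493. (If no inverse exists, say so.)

Run Euclid on (6193493, 735177):
6193493 = 8×735177 + 312077
735177 = 2×312077 + 111023
312077 = 2×111023 + 90031
111023 = 1×90031 + 20992
90031 = 4×20992 + 6063
20992 = 3×6063 + 2803
6063 = 2×2803 + 457
2803 = 6×457 + 61
457 = 7×61 + 30
61 = 2×30 + 1
30 = 30×1 + 0
gcd = 1, so the inverse exists. Back-substitute:
1 = 61 − 2·30
1 = −2·457 + 15·61
1 = 15·2803 − 92·457
1 = −92·6063 + 199·2803
1 = 199·20992 − 689·6063
1 = −689·90031 + 2955·20992
1 = 2955·111023 − 3644·90031
1 = −3644·312077 + 10243·111023
1 = 10243·735177 − 24130·312077
1 = −24130·6193493 + 203283·735177
So 735177·203283 ≡ 1 (mod 6193493).

203283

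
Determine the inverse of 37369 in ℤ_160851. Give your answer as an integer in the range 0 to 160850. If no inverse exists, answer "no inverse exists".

65104

Run Euclid on (160851, 37369):
160851 = 4·37369 + 11375
37369 = 3·11375 + 3244
11375 = 3·3244 + 1643
3244 = 1·1643 + 1601
1643 = 1·1601 + 42
1601 = 38·42 + 5
42 = 8·5 + 2
5 = 2·2 + 1
2 = 2·1 + 0
The gcd is 1. Working backward:
1 = 5 − 2·2
1 = −2·42 + 17·5
1 = 17·1601 − 648·42
1 = −648·1643 + 665·1601
1 = 665·3244 − 1313·1643
1 = −1313·11375 + 4604·3244
1 = 4604·37369 − 15125·11375
1 = −15125·160851 + 65104·37369
So 37369·65104 ≡ 1 (mod 160851).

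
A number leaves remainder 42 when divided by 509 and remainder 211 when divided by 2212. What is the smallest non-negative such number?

593027

Write x = 42 + 509·k. Then 509·k ≡ 211 − 42 ≡ 169 (mod 2212).
Need 509⁻¹ mod 2212. Extended Euclid on (2212, 509):
2212 = 4·509 + 176
509 = 2·176 + 157
176 = 1·157 + 19
157 = 8·19 + 5
19 = 3·5 + 4
5 = 1·4 + 1
4 = 4·1 + 0
Back-substitute:
1 = 5 − 4
1 = −19 + 4·5
1 = 4·157 − 33·19
1 = −33·176 + 37·157
1 = 37·509 − 107·176
1 = −107·2212 + 465·509
509⁻¹ ≡ 465 (mod 2212), so k ≡ 465·169 ≡ 1165 (mod 2212).
x = 42 + 509·1165 = 593027.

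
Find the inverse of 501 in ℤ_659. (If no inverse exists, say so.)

Extended Euclidean algorithm:
659 = 1*501 + 158
501 = 3*158 + 27
158 = 5*27 + 23
27 = 1*23 + 4
23 = 5*4 + 3
4 = 1*3 + 1
3 = 3*1 + 0
gcd = 1, so the inverse exists. Back-substitute:
1 = 4 − 3
1 = −23 + 6·4
1 = 6·27 − 7·23
1 = −7·158 + 41·27
1 = 41·501 − 130·158
1 = −130·659 + 171·501
So 501·171 ≡ 1 (mod 659).

171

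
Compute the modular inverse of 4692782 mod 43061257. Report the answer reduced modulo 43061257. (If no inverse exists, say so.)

3240517

Run Euclid on (43061257, 4692782):
43061257 = 9·4692782 + 826219
4692782 = 5·826219 + 561687
826219 = 1·561687 + 264532
561687 = 2·264532 + 32623
264532 = 8·32623 + 3548
32623 = 9·3548 + 691
3548 = 5·691 + 93
691 = 7·93 + 40
93 = 2·40 + 13
40 = 3·13 + 1
13 = 13·1 + 0
gcd = 1, so the inverse exists. Back-substitute:
1 = 40 − 3·13
1 = −3·93 + 7·40
1 = 7·691 − 52·93
1 = −52·3548 + 267·691
1 = 267·32623 − 2455·3548
1 = −2455·264532 + 19907·32623
1 = 19907·561687 − 42269·264532
1 = −42269·826219 + 62176·561687
1 = 62176·4692782 − 353149·826219
1 = −353149·43061257 + 3240517·4692782
So 4692782·3240517 ≡ 1 (mod 43061257).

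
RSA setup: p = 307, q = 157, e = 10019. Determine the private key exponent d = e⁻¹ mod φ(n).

φ(n) = (p−1)(q−1) = 306·156 = 47736.
Need d with 10019·d ≡ 1 (mod 47736). Apply the extended Euclidean algorithm:
47736 = 4·10019 + 7660
10019 = 1·7660 + 2359
7660 = 3·2359 + 583
2359 = 4·583 + 27
583 = 21·27 + 16
27 = 1·16 + 11
16 = 1·11 + 5
11 = 2·5 + 1
5 = 5·1 + 0
Back-substitute:
1 = 11 − 2·5
1 = −2·16 + 3·11
1 = 3·27 − 5·16
1 = −5·583 + 108·27
1 = 108·2359 − 437·583
1 = −437·7660 + 1419·2359
1 = 1419·10019 − 1856·7660
1 = −1856·47736 + 8843·10019
So 10019·8843 ≡ 1 (mod 47736), hence d = 8843.

8843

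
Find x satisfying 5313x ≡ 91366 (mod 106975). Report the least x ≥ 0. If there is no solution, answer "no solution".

First find gcd(5313, 106975):
106975 = 20×5313 + 715
5313 = 7×715 + 308
715 = 2×308 + 99
308 = 3×99 + 11
99 = 9×11 + 0
gcd = 11 and 11 | 91366, so solutions exist. Divide through by 11: 483x ≡ 8306 (mod 9725).
Now find 483⁻¹ mod 9725:
9725 = 20·483 + 65
483 = 7·65 + 28
65 = 2·28 + 9
28 = 3·9 + 1
9 = 9·1 + 0
Back-substitute:
1 = 28 − 3·9
1 = −3·65 + 7·28
1 = 7·483 − 52·65
1 = −52·9725 + 1047·483
So 483⁻¹ ≡ 1047 (mod 9725).
Then x ≡ 1047·8306 ≡ 2232 (mod 9725); the smallest non-negative solution is x = 2232.

2232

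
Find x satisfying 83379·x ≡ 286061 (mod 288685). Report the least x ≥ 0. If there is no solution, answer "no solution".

160444

First find gcd(83379, 288685):
288685 = 3·83379 + 38548
83379 = 2·38548 + 6283
38548 = 6·6283 + 850
6283 = 7·850 + 333
850 = 2·333 + 184
333 = 1·184 + 149
184 = 1·149 + 35
149 = 4·35 + 9
35 = 3·9 + 8
9 = 1·8 + 1
8 = 8·1 + 0
gcd = 1, so a unique solution mod 288685 exists.
Back-substitute for the Bézout coefficients:
1 = 9 − 8
1 = −35 + 4·9
1 = 4·149 − 17·35
1 = −17·184 + 21·149
1 = 21·333 − 38·184
1 = −38·850 + 97·333
1 = 97·6283 − 717·850
1 = −717·38548 + 4399·6283
1 = 4399·83379 − 9515·38548
1 = −9515·288685 + 32944·83379
So 83379·(32944) ≡ 1 (mod 288685), giving 83379⁻¹ ≡ 32944.
x ≡ 83379⁻¹·286061 ≡ 32944·286061 ≡ 160444 (mod 288685).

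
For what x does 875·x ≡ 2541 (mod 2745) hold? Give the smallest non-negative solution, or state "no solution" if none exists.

no solution

gcd(875, 2745):
2745 = 3·875 + 120
875 = 7·120 + 35
120 = 3·35 + 15
35 = 2·15 + 5
15 = 3·5 + 0
gcd = 5, but 5 ∤ 2541, so the congruence has no solution.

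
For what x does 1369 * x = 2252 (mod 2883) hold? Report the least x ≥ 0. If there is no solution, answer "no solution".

First find gcd(1369, 2883):
2883 = 2×1369 + 145
1369 = 9×145 + 64
145 = 2×64 + 17
64 = 3×17 + 13
17 = 1×13 + 4
13 = 3×4 + 1
4 = 4×1 + 0
gcd = 1, so a unique solution mod 2883 exists.
Back-substitute for the Bézout coefficients:
1 = 13 − 3·4
1 = −3·17 + 4·13
1 = 4·64 − 15·17
1 = −15·145 + 34·64
1 = 34·1369 − 321·145
1 = −321·2883 + 676·1369
So 1369·(676) ≡ 1 (mod 2883), giving 1369⁻¹ ≡ 676.
x ≡ 1369⁻¹·2252 ≡ 676·2252 ≡ 128 (mod 2883).

128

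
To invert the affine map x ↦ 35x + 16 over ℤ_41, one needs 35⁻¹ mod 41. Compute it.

34

Extended Euclidean algorithm:
41 = 1·35 + 6
35 = 5·6 + 5
6 = 1·5 + 1
5 = 5·1 + 0
Since gcd(35, 41) = 1, back-substitute to write 1 as a combination:
1 = 6 − 5
1 = −35 + 6·6
1 = 6·41 − 7·35
So 35·(-7) ≡ 1 (mod 41), and -7 ≡ 34 (mod 41).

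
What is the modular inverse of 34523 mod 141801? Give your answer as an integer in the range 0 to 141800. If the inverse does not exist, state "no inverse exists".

42590

Extended Euclidean algorithm:
141801 = 4*34523 + 3709
34523 = 9*3709 + 1142
3709 = 3*1142 + 283
1142 = 4*283 + 10
283 = 28*10 + 3
10 = 3*3 + 1
3 = 3*1 + 0
gcd = 1, so the inverse exists. Back-substitute:
1 = 10 − 3·3
1 = −3·283 + 85·10
1 = 85·1142 − 343·283
1 = −343·3709 + 1114·1142
1 = 1114·34523 − 10369·3709
1 = −10369·141801 + 42590·34523
So 34523·42590 ≡ 1 (mod 141801).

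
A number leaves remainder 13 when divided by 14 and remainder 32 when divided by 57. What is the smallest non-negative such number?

Write x = 13 + 14·k. Then 14·k ≡ 32 − 13 ≡ 19 (mod 57).
Need 14⁻¹ mod 57. Extended Euclid on (57, 14):
57 = 4·14 + 1
14 = 14·1 + 0
Back-substitute:
1 = 57 − 4·14
14⁻¹ ≡ 53 (mod 57), so k ≡ 53·19 ≡ 38 (mod 57).
x = 13 + 14·38 = 545.

545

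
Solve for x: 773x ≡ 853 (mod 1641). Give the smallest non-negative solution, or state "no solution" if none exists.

863

First find gcd(773, 1641):
1641 = 2×773 + 95
773 = 8×95 + 13
95 = 7×13 + 4
13 = 3×4 + 1
4 = 4×1 + 0
gcd = 1, so a unique solution mod 1641 exists.
Back-substitute for the Bézout coefficients:
1 = 13 − 3·4
1 = −3·95 + 22·13
1 = 22·773 − 179·95
1 = −179·1641 + 380·773
So 773·(380) ≡ 1 (mod 1641), giving 773⁻¹ ≡ 380.
x ≡ 773⁻¹·853 ≡ 380·853 ≡ 863 (mod 1641).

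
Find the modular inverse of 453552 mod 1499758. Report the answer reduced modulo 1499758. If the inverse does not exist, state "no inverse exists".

no inverse exists

Euclidean algorithm on 1499758, 453552:
1499758 = 3·453552 + 139102
453552 = 3·139102 + 36246
139102 = 3·36246 + 30364
36246 = 1·30364 + 5882
30364 = 5·5882 + 954
5882 = 6·954 + 158
954 = 6·158 + 6
158 = 26·6 + 2
6 = 3·2 + 0
gcd(453552, 1499758) = 2 ≠ 1, so 453552 has no multiplicative inverse modulo 1499758.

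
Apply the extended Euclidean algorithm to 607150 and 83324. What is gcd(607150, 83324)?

Repeated division:
607150 = 7×83324 + 23882
83324 = 3×23882 + 11678
23882 = 2×11678 + 526
11678 = 22×526 + 106
526 = 4×106 + 102
106 = 1×102 + 4
102 = 25×4 + 2
4 = 2×2 + 0
gcd(607150, 83324) = 2.
Express as a combination:
2 = 102 − 25·4
2 = −25·106 + 26·102
2 = 26·526 − 129·106
2 = −129·11678 + 2864·526
2 = 2864·23882 − 5857·11678
2 = −5857·83324 + 20435·23882
2 = 20435·607150 − 148902·83324
So 2 = (20435)·607150 + (-148902)·83324.

2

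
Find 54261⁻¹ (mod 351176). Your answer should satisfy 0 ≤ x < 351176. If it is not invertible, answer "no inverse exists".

Apply the Euclidean algorithm to 351176 and 54261:
351176 = 6·54261 + 25610
54261 = 2·25610 + 3041
25610 = 8·3041 + 1282
3041 = 2·1282 + 477
1282 = 2·477 + 328
477 = 1·328 + 149
328 = 2·149 + 30
149 = 4·30 + 29
30 = 1·29 + 1
29 = 29·1 + 0
gcd = 1, so the inverse exists. Back-substitute:
1 = 30 − 29
1 = −149 + 5·30
1 = 5·328 − 11·149
1 = −11·477 + 16·328
1 = 16·1282 − 43·477
1 = −43·3041 + 102·1282
1 = 102·25610 − 859·3041
1 = −859·54261 + 1820·25610
1 = 1820·351176 − 11779·54261
Thus 54261·(-11779) ≡ 1 (mod 351176); reducing, -11779 mod 351176 = 339397.

339397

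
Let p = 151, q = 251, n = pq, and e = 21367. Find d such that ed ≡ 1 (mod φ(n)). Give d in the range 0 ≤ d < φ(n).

12703

φ(n) = (p−1)(q−1) = 150·250 = 37500.
Need d with 21367·d ≡ 1 (mod 37500). Apply the extended Euclidean algorithm:
37500 = 1×21367 + 16133
21367 = 1×16133 + 5234
16133 = 3×5234 + 431
5234 = 12×431 + 62
431 = 6×62 + 59
62 = 1×59 + 3
59 = 19×3 + 2
3 = 1×2 + 1
2 = 2×1 + 0
Back-substitute:
1 = 3 − 2
1 = −59 + 20·3
1 = 20·62 − 21·59
1 = −21·431 + 146·62
1 = 146·5234 − 1773·431
1 = −1773·16133 + 5465·5234
1 = 5465·21367 − 7238·16133
1 = −7238·37500 + 12703·21367
So 21367·12703 ≡ 1 (mod 37500), hence d = 12703.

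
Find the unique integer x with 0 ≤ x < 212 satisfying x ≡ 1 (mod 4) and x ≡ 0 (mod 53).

Write x = 1 + 4·k. Then 4·k ≡ 0 − 1 ≡ 52 (mod 53).
Need 4⁻¹ mod 53. Extended Euclid on (53, 4):
53 = 13*4 + 1
4 = 4*1 + 0
Back-substitute:
1 = 53 − 13·4
4⁻¹ ≡ 40 (mod 53), so k ≡ 40·52 ≡ 13 (mod 53).
x = 1 + 4·13 = 53.

53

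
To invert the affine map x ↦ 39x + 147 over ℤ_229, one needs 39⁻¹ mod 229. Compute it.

Run Euclid on (229, 39):
229 = 5×39 + 34
39 = 1×34 + 5
34 = 6×5 + 4
5 = 1×4 + 1
4 = 4×1 + 0
The gcd is 1. Working backward:
1 = 5 − 4
1 = −34 + 7·5
1 = 7·39 − 8·34
1 = −8·229 + 47·39
So 39·47 ≡ 1 (mod 229).

47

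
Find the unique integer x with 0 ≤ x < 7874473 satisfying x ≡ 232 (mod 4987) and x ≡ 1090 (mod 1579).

6253930

Write x = 232 + 4987·k. Then 4987·k ≡ 1090 − 232 ≡ 858 (mod 1579).
Need 4987⁻¹ mod 1579. Extended Euclid on (1579, 250):
1579 = 6·250 + 79
250 = 3·79 + 13
79 = 6·13 + 1
13 = 13·1 + 0
Back-substitute:
1 = 79 − 6·13
1 = −6·250 + 19·79
1 = 19·1579 − 120·250
4987⁻¹ ≡ 1459 (mod 1579), so k ≡ 1459·858 ≡ 1254 (mod 1579).
x = 232 + 4987·1254 = 6253930.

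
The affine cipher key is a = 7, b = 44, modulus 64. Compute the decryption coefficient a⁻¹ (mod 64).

Run Euclid on (64, 7):
64 = 9·7 + 1
7 = 7·1 + 0
The gcd is 1. Working backward:
1 = 64 − 9·7
Thus 7·(-9) ≡ 1 (mod 64); reducing, -9 mod 64 = 55.

55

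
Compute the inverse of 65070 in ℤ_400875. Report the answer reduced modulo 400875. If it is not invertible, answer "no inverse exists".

Compute gcd(65070, 400875):
400875 = 6·65070 + 10455
65070 = 6·10455 + 2340
10455 = 4·2340 + 1095
2340 = 2·1095 + 150
1095 = 7·150 + 45
150 = 3·45 + 15
45 = 3·15 + 0
Since gcd = 15 > 1, 65070 is not a unit mod 400875.

no inverse exists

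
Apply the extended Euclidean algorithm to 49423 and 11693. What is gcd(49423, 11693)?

11

Repeated division:
49423 = 4*11693 + 2651
11693 = 4*2651 + 1089
2651 = 2*1089 + 473
1089 = 2*473 + 143
473 = 3*143 + 44
143 = 3*44 + 11
44 = 4*11 + 0
gcd(49423, 11693) = 11.
Back-substituting:
11 = 143 − 3·44
11 = −3·473 + 10·143
11 = 10·1089 − 23·473
11 = −23·2651 + 56·1089
11 = 56·11693 − 247·2651
11 = −247·49423 + 1044·11693
So 11 = (-247)·49423 + (1044)·11693.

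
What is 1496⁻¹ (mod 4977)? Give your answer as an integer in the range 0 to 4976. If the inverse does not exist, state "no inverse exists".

3776

Run Euclid on (4977, 1496):
4977 = 3×1496 + 489
1496 = 3×489 + 29
489 = 16×29 + 25
29 = 1×25 + 4
25 = 6×4 + 1
4 = 4×1 + 0
Since gcd(1496, 4977) = 1, back-substitute to write 1 as a combination:
1 = 25 − 6·4
1 = −6·29 + 7·25
1 = 7·489 − 118·29
1 = −118·1496 + 361·489
1 = 361·4977 − 1201·1496
So 1496·(-1201) ≡ 1 (mod 4977), and -1201 ≡ 3776 (mod 4977).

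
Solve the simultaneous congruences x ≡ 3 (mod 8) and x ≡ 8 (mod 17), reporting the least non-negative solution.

Write x = 3 + 8·k. Then 8·k ≡ 8 − 3 ≡ 5 (mod 17).
Need 8⁻¹ mod 17. Extended Euclid on (17, 8):
17 = 2·8 + 1
8 = 8·1 + 0
Back-substitute:
1 = 17 − 2·8
8⁻¹ ≡ 15 (mod 17), so k ≡ 15·5 ≡ 7 (mod 17).
x = 3 + 8·7 = 59.

59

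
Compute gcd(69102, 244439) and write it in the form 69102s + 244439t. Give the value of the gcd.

1

Apply Euclid's algorithm to 244439 and 69102:
244439 = 3·69102 + 37133
69102 = 1·37133 + 31969
37133 = 1·31969 + 5164
31969 = 6·5164 + 985
5164 = 5·985 + 239
985 = 4·239 + 29
239 = 8·29 + 7
29 = 4·7 + 1
7 = 7·1 + 0
gcd(69102, 244439) = 1.
Express as a combination:
1 = 29 − 4·7
1 = −4·239 + 33·29
1 = 33·985 − 136·239
1 = −136·5164 + 713·985
1 = 713·31969 − 4414·5164
1 = −4414·37133 + 5127·31969
1 = 5127·69102 − 9541·37133
1 = −9541·244439 + 33750·69102
So 1 = (-9541)·244439 + (33750)·69102.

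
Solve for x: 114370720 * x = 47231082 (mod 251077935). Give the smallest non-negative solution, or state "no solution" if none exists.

gcd(114370720, 251077935):
251077935 = 2×114370720 + 22336495
114370720 = 5×22336495 + 2688245
22336495 = 8×2688245 + 830535
2688245 = 3×830535 + 196640
830535 = 4×196640 + 43975
196640 = 4×43975 + 20740
43975 = 2×20740 + 2495
20740 = 8×2495 + 780
2495 = 3×780 + 155
780 = 5×155 + 5
155 = 31×5 + 0
gcd = 5, but 5 ∤ 47231082, so the congruence has no solution.

no solution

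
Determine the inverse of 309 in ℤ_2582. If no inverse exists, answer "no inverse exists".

Run Euclid on (2582, 309):
2582 = 8×309 + 110
309 = 2×110 + 89
110 = 1×89 + 21
89 = 4×21 + 5
21 = 4×5 + 1
5 = 5×1 + 0
gcd = 1, so the inverse exists. Back-substitute:
1 = 21 − 4·5
1 = −4·89 + 17·21
1 = 17·110 − 21·89
1 = −21·309 + 59·110
1 = 59·2582 − 493·309
So 309·(-493) ≡ 1 (mod 2582), and -493 ≡ 2089 (mod 2582).

2089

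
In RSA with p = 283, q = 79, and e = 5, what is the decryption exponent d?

17597

φ(n) = (p−1)(q−1) = 282·78 = 21996.
Need d with 5·d ≡ 1 (mod 21996). Apply the extended Euclidean algorithm:
21996 = 4399×5 + 1
5 = 5×1 + 0
Back-substitute:
1 = 21996 − 4399·5
So 5·(-4399) ≡ 1 (mod 21996), hence d ≡ -4399 ≡ 17597 (mod 21996).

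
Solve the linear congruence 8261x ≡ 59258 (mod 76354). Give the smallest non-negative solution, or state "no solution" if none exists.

First find gcd(8261, 76354):
76354 = 9×8261 + 2005
8261 = 4×2005 + 241
2005 = 8×241 + 77
241 = 3×77 + 10
77 = 7×10 + 7
10 = 1×7 + 3
7 = 2×3 + 1
3 = 3×1 + 0
gcd = 1, so a unique solution mod 76354 exists.
Back-substitute for the Bézout coefficients:
1 = 7 − 2·3
1 = −2·10 + 3·7
1 = 3·77 − 23·10
1 = −23·241 + 72·77
1 = 72·2005 − 599·241
1 = −599·8261 + 2468·2005
1 = 2468·76354 − 22811·8261
So 8261·(-22811) ≡ 1 (mod 76354), giving 8261⁻¹ ≡ 53543.
x ≡ 8261⁻¹·59258 ≡ 53543·59258 ≡ 36978 (mod 76354).

36978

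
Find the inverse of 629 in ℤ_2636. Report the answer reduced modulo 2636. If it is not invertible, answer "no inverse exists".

Extended Euclidean algorithm:
2636 = 4*629 + 120
629 = 5*120 + 29
120 = 4*29 + 4
29 = 7*4 + 1
4 = 4*1 + 0
The gcd is 1. Working backward:
1 = 29 − 7·4
1 = −7·120 + 29·29
1 = 29·629 − 152·120
1 = −152·2636 + 637·629
So 629·637 ≡ 1 (mod 2636).

637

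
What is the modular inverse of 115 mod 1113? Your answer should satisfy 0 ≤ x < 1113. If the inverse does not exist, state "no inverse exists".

271

Extended Euclidean algorithm:
1113 = 9*115 + 78
115 = 1*78 + 37
78 = 2*37 + 4
37 = 9*4 + 1
4 = 4*1 + 0
The gcd is 1. Working backward:
1 = 37 − 9·4
1 = −9·78 + 19·37
1 = 19·115 − 28·78
1 = −28·1113 + 271·115
So 115·271 ≡ 1 (mod 1113).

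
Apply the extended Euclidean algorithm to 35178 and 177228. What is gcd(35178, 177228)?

6

Repeated division:
177228 = 5·35178 + 1338
35178 = 26·1338 + 390
1338 = 3·390 + 168
390 = 2·168 + 54
168 = 3·54 + 6
54 = 9·6 + 0
gcd(35178, 177228) = 6.
Back-substituting:
6 = 168 − 3·54
6 = −3·390 + 7·168
6 = 7·1338 − 24·390
6 = −24·35178 + 631·1338
6 = 631·177228 − 3179·35178
So 6 = (631)·177228 + (-3179)·35178.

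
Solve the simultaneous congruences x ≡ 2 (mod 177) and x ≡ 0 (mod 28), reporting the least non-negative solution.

1064

Write x = 2 + 177·k. Then 177·k ≡ 0 − 2 ≡ 26 (mod 28).
Need 177⁻¹ mod 28. Extended Euclid on (28, 9):
28 = 3·9 + 1
9 = 9·1 + 0
Back-substitute:
1 = 28 − 3·9
177⁻¹ ≡ 25 (mod 28), so k ≡ 25·26 ≡ 6 (mod 28).
x = 2 + 177·6 = 1064.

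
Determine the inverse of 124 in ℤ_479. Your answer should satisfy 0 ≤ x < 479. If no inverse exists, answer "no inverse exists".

282

Extended Euclidean algorithm:
479 = 3×124 + 107
124 = 1×107 + 17
107 = 6×17 + 5
17 = 3×5 + 2
5 = 2×2 + 1
2 = 2×1 + 0
Since gcd(124, 479) = 1, back-substitute to write 1 as a combination:
1 = 5 − 2·2
1 = −2·17 + 7·5
1 = 7·107 − 44·17
1 = −44·124 + 51·107
1 = 51·479 − 197·124
Hence 124⁻¹ ≡ -197 ≡ 282 (mod 479).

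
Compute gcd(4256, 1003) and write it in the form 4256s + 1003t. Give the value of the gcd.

1

Apply Euclid's algorithm to 4256 and 1003:
4256 = 4*1003 + 244
1003 = 4*244 + 27
244 = 9*27 + 1
27 = 27*1 + 0
gcd(4256, 1003) = 1.
Back-substituting:
1 = 244 − 9·27
1 = −9·1003 + 37·244
1 = 37·4256 − 157·1003
So 1 = (37)·4256 + (-157)·1003.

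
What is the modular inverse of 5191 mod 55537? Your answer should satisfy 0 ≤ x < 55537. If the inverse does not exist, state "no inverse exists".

24040

Extended Euclidean algorithm:
55537 = 10·5191 + 3627
5191 = 1·3627 + 1564
3627 = 2·1564 + 499
1564 = 3·499 + 67
499 = 7·67 + 30
67 = 2·30 + 7
30 = 4·7 + 2
7 = 3·2 + 1
2 = 2·1 + 0
Since gcd(5191, 55537) = 1, back-substitute to write 1 as a combination:
1 = 7 − 3·2
1 = −3·30 + 13·7
1 = 13·67 − 29·30
1 = −29·499 + 216·67
1 = 216·1564 − 677·499
1 = −677·3627 + 1570·1564
1 = 1570·5191 − 2247·3627
1 = −2247·55537 + 24040·5191
So 5191·24040 ≡ 1 (mod 55537).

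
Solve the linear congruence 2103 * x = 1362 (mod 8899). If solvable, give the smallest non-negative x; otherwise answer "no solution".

4685

First find gcd(2103, 8899):
8899 = 4*2103 + 487
2103 = 4*487 + 155
487 = 3*155 + 22
155 = 7*22 + 1
22 = 22*1 + 0
gcd = 1, so a unique solution mod 8899 exists.
Back-substitute for the Bézout coefficients:
1 = 155 − 7·22
1 = −7·487 + 22·155
1 = 22·2103 − 95·487
1 = −95·8899 + 402·2103
So 2103·(402) ≡ 1 (mod 8899), giving 2103⁻¹ ≡ 402.
x ≡ 2103⁻¹·1362 ≡ 402·1362 ≡ 4685 (mod 8899).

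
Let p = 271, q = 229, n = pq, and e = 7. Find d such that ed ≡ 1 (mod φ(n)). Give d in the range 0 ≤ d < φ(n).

26383

φ(n) = (p−1)(q−1) = 270·228 = 61560.
Need d with 7·d ≡ 1 (mod 61560). Apply the extended Euclidean algorithm:
61560 = 8794*7 + 2
7 = 3*2 + 1
2 = 2*1 + 0
Back-substitute:
1 = 7 − 3·2
1 = −3·61560 + 26383·7
So 7·26383 ≡ 1 (mod 61560), hence d = 26383.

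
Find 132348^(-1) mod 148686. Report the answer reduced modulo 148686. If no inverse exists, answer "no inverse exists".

Euclidean algorithm on 148686, 132348:
148686 = 1×132348 + 16338
132348 = 8×16338 + 1644
16338 = 9×1644 + 1542
1644 = 1×1542 + 102
1542 = 15×102 + 12
102 = 8×12 + 6
12 = 2×6 + 0
Since gcd = 6 > 1, 132348 is not a unit mod 148686.

no inverse exists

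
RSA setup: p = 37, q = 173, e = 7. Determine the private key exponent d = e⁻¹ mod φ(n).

φ(n) = (p−1)(q−1) = 36·172 = 6192.
Need d with 7·d ≡ 1 (mod 6192). Apply the extended Euclidean algorithm:
6192 = 884*7 + 4
7 = 1*4 + 3
4 = 1*3 + 1
3 = 3*1 + 0
Back-substitute:
1 = 4 − 3
1 = −7 + 2·4
1 = 2·6192 − 1769·7
So 7·(-1769) ≡ 1 (mod 6192), hence d ≡ -1769 ≡ 4423 (mod 6192).

4423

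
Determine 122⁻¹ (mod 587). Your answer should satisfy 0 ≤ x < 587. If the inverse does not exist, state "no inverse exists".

332

Apply the Euclidean algorithm to 587 and 122:
587 = 4*122 + 99
122 = 1*99 + 23
99 = 4*23 + 7
23 = 3*7 + 2
7 = 3*2 + 1
2 = 2*1 + 0
gcd = 1, so the inverse exists. Back-substitute:
1 = 7 − 3·2
1 = −3·23 + 10·7
1 = 10·99 − 43·23
1 = −43·122 + 53·99
1 = 53·587 − 255·122
So 122·(-255) ≡ 1 (mod 587), and -255 ≡ 332 (mod 587).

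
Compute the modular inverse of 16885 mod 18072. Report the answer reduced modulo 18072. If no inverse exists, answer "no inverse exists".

gcd(18072, 16885) by repeated division:
18072 = 1×16885 + 1187
16885 = 14×1187 + 267
1187 = 4×267 + 119
267 = 2×119 + 29
119 = 4×29 + 3
29 = 9×3 + 2
3 = 1×2 + 1
2 = 2×1 + 0
gcd = 1, so the inverse exists. Back-substitute:
1 = 3 − 2
1 = −29 + 10·3
1 = 10·119 − 41·29
1 = −41·267 + 92·119
1 = 92·1187 − 409·267
1 = −409·16885 + 5818·1187
1 = 5818·18072 − 6227·16885
So 16885·(-6227) ≡ 1 (mod 18072), and -6227 ≡ 11845 (mod 18072).

11845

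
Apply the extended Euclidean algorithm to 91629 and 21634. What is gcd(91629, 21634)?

1

Apply Euclid's algorithm to 91629 and 21634:
91629 = 4*21634 + 5093
21634 = 4*5093 + 1262
5093 = 4*1262 + 45
1262 = 28*45 + 2
45 = 22*2 + 1
2 = 2*1 + 0
gcd(91629, 21634) = 1.
Express as a combination:
1 = 45 − 22·2
1 = −22·1262 + 617·45
1 = 617·5093 − 2490·1262
1 = −2490·21634 + 10577·5093
1 = 10577·91629 − 44798·21634
So 1 = (10577)·91629 + (-44798)·21634.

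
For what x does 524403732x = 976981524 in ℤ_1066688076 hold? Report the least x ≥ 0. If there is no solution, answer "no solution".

First find gcd(524403732, 1066688076):
1066688076 = 2×524403732 + 17880612
524403732 = 29×17880612 + 5865984
17880612 = 3×5865984 + 282660
5865984 = 20×282660 + 212784
282660 = 1×212784 + 69876
212784 = 3×69876 + 3156
69876 = 22×3156 + 444
3156 = 7×444 + 48
444 = 9×48 + 12
48 = 4×12 + 0
gcd = 12 and 12 | 976981524, so solutions exist. Divide through by 12: 43700311x ≡ 81415127 (mod 88890673).
Now find 43700311⁻¹ mod 88890673:
88890673 = 2×43700311 + 1490051
43700311 = 29×1490051 + 488832
1490051 = 3×488832 + 23555
488832 = 20×23555 + 17732
23555 = 1×17732 + 5823
17732 = 3×5823 + 263
5823 = 22×263 + 37
263 = 7×37 + 4
37 = 9×4 + 1
4 = 4×1 + 0
Back-substitute:
1 = 37 − 9·4
1 = −9·263 + 64·37
1 = 64·5823 − 1417·263
1 = −1417·17732 + 4315·5823
1 = 4315·23555 − 5732·17732
1 = −5732·488832 + 118955·23555
1 = 118955·1490051 − 362597·488832
1 = −362597·43700311 + 10634268·1490051
1 = 10634268·88890673 − 21631133·43700311
So 43700311·(-21631133) ≡ 1 (mod 88890673), i.e. 43700311⁻¹ ≡ 67259540.
Then x ≡ 67259540·81415127 ≡ 39783071 (mod 88890673); the smallest non-negative solution is x = 39783071.

39783071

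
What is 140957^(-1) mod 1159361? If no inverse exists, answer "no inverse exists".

36494

Extended Euclidean algorithm:
1159361 = 8·140957 + 31705
140957 = 4·31705 + 14137
31705 = 2·14137 + 3431
14137 = 4·3431 + 413
3431 = 8·413 + 127
413 = 3·127 + 32
127 = 3·32 + 31
32 = 1·31 + 1
31 = 31·1 + 0
Since gcd(140957, 1159361) = 1, back-substitute to write 1 as a combination:
1 = 32 − 31
1 = −127 + 4·32
1 = 4·413 − 13·127
1 = −13·3431 + 108·413
1 = 108·14137 − 445·3431
1 = −445·31705 + 998·14137
1 = 998·140957 − 4437·31705
1 = −4437·1159361 + 36494·140957
So 140957·36494 ≡ 1 (mod 1159361).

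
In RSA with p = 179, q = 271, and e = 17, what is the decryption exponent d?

45233

φ(n) = (p−1)(q−1) = 178·270 = 48060.
Need d with 17·d ≡ 1 (mod 48060). Apply the extended Euclidean algorithm:
48060 = 2827*17 + 1
17 = 17*1 + 0
Back-substitute:
1 = 48060 − 2827·17
So 17·(-2827) ≡ 1 (mod 48060), hence d ≡ -2827 ≡ 45233 (mod 48060).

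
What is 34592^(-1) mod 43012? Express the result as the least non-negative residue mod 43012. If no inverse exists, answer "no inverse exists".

no inverse exists

Euclidean algorithm on 43012, 34592:
43012 = 1·34592 + 8420
34592 = 4·8420 + 912
8420 = 9·912 + 212
912 = 4·212 + 64
212 = 3·64 + 20
64 = 3·20 + 4
20 = 5·4 + 0
The gcd is 4, not 1, hence no inverse exists.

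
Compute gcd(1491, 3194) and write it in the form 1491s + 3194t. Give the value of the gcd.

1

Repeated division:
3194 = 2·1491 + 212
1491 = 7·212 + 7
212 = 30·7 + 2
7 = 3·2 + 1
2 = 2·1 + 0
gcd(1491, 3194) = 1.
Working backward:
1 = 7 − 3·2
1 = −3·212 + 91·7
1 = 91·1491 − 640·212
1 = −640·3194 + 1371·1491
So 1 = (-640)·3194 + (1371)·1491.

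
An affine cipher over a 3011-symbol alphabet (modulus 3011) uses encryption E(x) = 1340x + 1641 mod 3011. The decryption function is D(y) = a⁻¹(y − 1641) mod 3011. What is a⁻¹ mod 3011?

Run Euclid on (3011, 1340):
3011 = 2·1340 + 331
1340 = 4·331 + 16
331 = 20·16 + 11
16 = 1·11 + 5
11 = 2·5 + 1
5 = 5·1 + 0
Since gcd(1340, 3011) = 1, back-substitute to write 1 as a combination:
1 = 11 − 2·5
1 = −2·16 + 3·11
1 = 3·331 − 62·16
1 = −62·1340 + 251·331
1 = 251·3011 − 564·1340
Thus 1340·(-564) ≡ 1 (mod 3011); reducing, -564 mod 3011 = 2447.

2447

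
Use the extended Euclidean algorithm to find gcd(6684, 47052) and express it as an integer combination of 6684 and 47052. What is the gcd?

Repeated division:
47052 = 7·6684 + 264
6684 = 25·264 + 84
264 = 3·84 + 12
84 = 7·12 + 0
gcd(6684, 47052) = 12.
Back-substituting:
12 = 264 − 3·84
12 = −3·6684 + 76·264
12 = 76·47052 − 535·6684
So 12 = (76)·47052 + (-535)·6684.

12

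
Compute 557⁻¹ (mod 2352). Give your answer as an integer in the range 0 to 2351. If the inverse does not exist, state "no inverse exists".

Run Euclid on (2352, 557):
2352 = 4·557 + 124
557 = 4·124 + 61
124 = 2·61 + 2
61 = 30·2 + 1
2 = 2·1 + 0
gcd = 1, so the inverse exists. Back-substitute:
1 = 61 − 30·2
1 = −30·124 + 61·61
1 = 61·557 − 274·124
1 = −274·2352 + 1157·557
So 557·1157 ≡ 1 (mod 2352).

1157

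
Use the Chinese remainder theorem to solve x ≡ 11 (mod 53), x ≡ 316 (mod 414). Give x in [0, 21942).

Write x = 11 + 53·k. Then 53·k ≡ 316 − 11 ≡ 305 (mod 414).
Need 53⁻¹ mod 414. Extended Euclid on (414, 53):
414 = 7*53 + 43
53 = 1*43 + 10
43 = 4*10 + 3
10 = 3*3 + 1
3 = 3*1 + 0
Back-substitute:
1 = 10 − 3·3
1 = −3·43 + 13·10
1 = 13·53 − 16·43
1 = −16·414 + 125·53
53⁻¹ ≡ 125 (mod 414), so k ≡ 125·305 ≡ 37 (mod 414).
x = 11 + 53·37 = 1972.

1972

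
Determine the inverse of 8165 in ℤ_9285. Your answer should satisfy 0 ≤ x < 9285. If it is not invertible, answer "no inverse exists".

Euclidean algorithm on 9285, 8165:
9285 = 1·8165 + 1120
8165 = 7·1120 + 325
1120 = 3·325 + 145
325 = 2·145 + 35
145 = 4·35 + 5
35 = 7·5 + 0
The gcd is 5, not 1, hence no inverse exists.

no inverse exists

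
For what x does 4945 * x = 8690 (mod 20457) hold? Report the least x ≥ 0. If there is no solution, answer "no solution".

15722

First find gcd(4945, 20457):
20457 = 4×4945 + 677
4945 = 7×677 + 206
677 = 3×206 + 59
206 = 3×59 + 29
59 = 2×29 + 1
29 = 29×1 + 0
gcd = 1, so a unique solution mod 20457 exists.
Back-substitute for the Bézout coefficients:
1 = 59 − 2·29
1 = −2·206 + 7·59
1 = 7·677 − 23·206
1 = −23·4945 + 168·677
1 = 168·20457 − 695·4945
So 4945·(-695) ≡ 1 (mod 20457), giving 4945⁻¹ ≡ 19762.
x ≡ 4945⁻¹·8690 ≡ 19762·8690 ≡ 15722 (mod 20457).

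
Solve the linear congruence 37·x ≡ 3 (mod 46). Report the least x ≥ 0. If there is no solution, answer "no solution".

15

First find gcd(37, 46):
46 = 1×37 + 9
37 = 4×9 + 1
9 = 9×1 + 0
gcd = 1, so a unique solution mod 46 exists.
Back-substitute for the Bézout coefficients:
1 = 37 − 4·9
1 = −4·46 + 5·37
So 37·(5) ≡ 1 (mod 46), giving 37⁻¹ ≡ 5.
x ≡ 37⁻¹·3 ≡ 5·3 ≡ 15 (mod 46).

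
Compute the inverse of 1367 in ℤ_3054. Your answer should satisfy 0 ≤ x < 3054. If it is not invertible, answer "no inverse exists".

983

Run Euclid on (3054, 1367):
3054 = 2×1367 + 320
1367 = 4×320 + 87
320 = 3×87 + 59
87 = 1×59 + 28
59 = 2×28 + 3
28 = 9×3 + 1
3 = 3×1 + 0
The gcd is 1. Working backward:
1 = 28 − 9·3
1 = −9·59 + 19·28
1 = 19·87 − 28·59
1 = −28·320 + 103·87
1 = 103·1367 − 440·320
1 = −440·3054 + 983·1367
So 1367·983 ≡ 1 (mod 3054).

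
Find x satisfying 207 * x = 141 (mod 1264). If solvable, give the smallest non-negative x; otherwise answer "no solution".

19

First find gcd(207, 1264):
1264 = 6·207 + 22
207 = 9·22 + 9
22 = 2·9 + 4
9 = 2·4 + 1
4 = 4·1 + 0
gcd = 1, so a unique solution mod 1264 exists.
Back-substitute for the Bézout coefficients:
1 = 9 − 2·4
1 = −2·22 + 5·9
1 = 5·207 − 47·22
1 = −47·1264 + 287·207
So 207·(287) ≡ 1 (mod 1264), giving 207⁻¹ ≡ 287.
x ≡ 207⁻¹·141 ≡ 287·141 ≡ 19 (mod 1264).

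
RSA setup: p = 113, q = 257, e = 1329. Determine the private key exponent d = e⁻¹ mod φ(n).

9169

φ(n) = (p−1)(q−1) = 112·256 = 28672.
Need d with 1329·d ≡ 1 (mod 28672). Apply the extended Euclidean algorithm:
28672 = 21*1329 + 763
1329 = 1*763 + 566
763 = 1*566 + 197
566 = 2*197 + 172
197 = 1*172 + 25
172 = 6*25 + 22
25 = 1*22 + 3
22 = 7*3 + 1
3 = 3*1 + 0
Back-substitute:
1 = 22 − 7·3
1 = −7·25 + 8·22
1 = 8·172 − 55·25
1 = −55·197 + 63·172
1 = 63·566 − 181·197
1 = −181·763 + 244·566
1 = 244·1329 − 425·763
1 = −425·28672 + 9169·1329
So 1329·9169 ≡ 1 (mod 28672), hence d = 9169.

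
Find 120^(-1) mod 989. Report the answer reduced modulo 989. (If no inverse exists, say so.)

750

Extended Euclidean algorithm:
989 = 8×120 + 29
120 = 4×29 + 4
29 = 7×4 + 1
4 = 4×1 + 0
gcd = 1, so the inverse exists. Back-substitute:
1 = 29 − 7·4
1 = −7·120 + 29·29
1 = 29·989 − 239·120
Hence 120⁻¹ ≡ -239 ≡ 750 (mod 989).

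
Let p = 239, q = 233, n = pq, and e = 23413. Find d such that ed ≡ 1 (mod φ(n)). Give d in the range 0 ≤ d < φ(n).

25581

φ(n) = (p−1)(q−1) = 238·232 = 55216.
Need d with 23413·d ≡ 1 (mod 55216). Apply the extended Euclidean algorithm:
55216 = 2×23413 + 8390
23413 = 2×8390 + 6633
8390 = 1×6633 + 1757
6633 = 3×1757 + 1362
1757 = 1×1362 + 395
1362 = 3×395 + 177
395 = 2×177 + 41
177 = 4×41 + 13
41 = 3×13 + 2
13 = 6×2 + 1
2 = 2×1 + 0
Back-substitute:
1 = 13 − 6·2
1 = −6·41 + 19·13
1 = 19·177 − 82·41
1 = −82·395 + 183·177
1 = 183·1362 − 631·395
1 = −631·1757 + 814·1362
1 = 814·6633 − 3073·1757
1 = −3073·8390 + 3887·6633
1 = 3887·23413 − 10847·8390
1 = −10847·55216 + 25581·23413
So 23413·25581 ≡ 1 (mod 55216), hence d = 25581.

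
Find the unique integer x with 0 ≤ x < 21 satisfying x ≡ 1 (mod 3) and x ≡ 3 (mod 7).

10

Write x = 1 + 3·k. Then 3·k ≡ 3 − 1 ≡ 2 (mod 7).
Need 3⁻¹ mod 7. Extended Euclid on (7, 3):
7 = 2×3 + 1
3 = 3×1 + 0
Back-substitute:
1 = 7 − 2·3
3⁻¹ ≡ 5 (mod 7), so k ≡ 5·2 ≡ 3 (mod 7).
x = 1 + 3·3 = 10.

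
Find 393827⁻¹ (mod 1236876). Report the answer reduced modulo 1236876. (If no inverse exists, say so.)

Run Euclid on (1236876, 393827):
1236876 = 3*393827 + 55395
393827 = 7*55395 + 6062
55395 = 9*6062 + 837
6062 = 7*837 + 203
837 = 4*203 + 25
203 = 8*25 + 3
25 = 8*3 + 1
3 = 3*1 + 0
gcd = 1, so the inverse exists. Back-substitute:
1 = 25 − 8·3
1 = −8·203 + 65·25
1 = 65·837 − 268·203
1 = −268·6062 + 1941·837
1 = 1941·55395 − 17737·6062
1 = −17737·393827 + 126100·55395
1 = 126100·1236876 − 396037·393827
So 393827·(-396037) ≡ 1 (mod 1236876), and -396037 ≡ 840839 (mod 1236876).

840839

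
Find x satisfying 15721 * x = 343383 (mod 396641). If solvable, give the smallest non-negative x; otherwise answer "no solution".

First find gcd(15721, 396641):
396641 = 25*15721 + 3616
15721 = 4*3616 + 1257
3616 = 2*1257 + 1102
1257 = 1*1102 + 155
1102 = 7*155 + 17
155 = 9*17 + 2
17 = 8*2 + 1
2 = 2*1 + 0
gcd = 1, so a unique solution mod 396641 exists.
Back-substitute for the Bézout coefficients:
1 = 17 − 8·2
1 = −8·155 + 73·17
1 = 73·1102 − 519·155
1 = −519·1257 + 592·1102
1 = 592·3616 − 1703·1257
1 = −1703·15721 + 7404·3616
1 = 7404·396641 − 186803·15721
So 15721·(-186803) ≡ 1 (mod 396641), giving 15721⁻¹ ≡ 209838.
x ≡ 15721⁻¹·343383 ≡ 209838·343383 ≡ 204612 (mod 396641).

204612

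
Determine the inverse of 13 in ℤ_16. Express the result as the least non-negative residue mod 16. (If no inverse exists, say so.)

5

Apply the Euclidean algorithm to 16 and 13:
16 = 1·13 + 3
13 = 4·3 + 1
3 = 3·1 + 0
gcd = 1, so the inverse exists. Back-substitute:
1 = 13 − 4·3
1 = −4·16 + 5·13
So 13·5 ≡ 1 (mod 16).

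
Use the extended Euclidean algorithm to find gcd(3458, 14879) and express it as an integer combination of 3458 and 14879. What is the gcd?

Apply Euclid's algorithm to 14879 and 3458:
14879 = 4·3458 + 1047
3458 = 3·1047 + 317
1047 = 3·317 + 96
317 = 3·96 + 29
96 = 3·29 + 9
29 = 3·9 + 2
9 = 4·2 + 1
2 = 2·1 + 0
gcd(3458, 14879) = 1.
Express as a combination:
1 = 9 − 4·2
1 = −4·29 + 13·9
1 = 13·96 − 43·29
1 = −43·317 + 142·96
1 = 142·1047 − 469·317
1 = −469·3458 + 1549·1047
1 = 1549·14879 − 6665·3458
So 1 = (1549)·14879 + (-6665)·3458.

1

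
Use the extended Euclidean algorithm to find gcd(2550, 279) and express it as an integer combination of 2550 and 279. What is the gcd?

Repeated division:
2550 = 9·279 + 39
279 = 7·39 + 6
39 = 6·6 + 3
6 = 2·3 + 0
gcd(2550, 279) = 3.
Working backward:
3 = 39 − 6·6
3 = −6·279 + 43·39
3 = 43·2550 − 393·279
So 3 = (43)·2550 + (-393)·279.

3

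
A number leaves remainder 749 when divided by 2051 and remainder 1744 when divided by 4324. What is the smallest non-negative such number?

Write x = 749 + 2051·k. Then 2051·k ≡ 1744 − 749 ≡ 995 (mod 4324).
Need 2051⁻¹ mod 4324. Extended Euclid on (4324, 2051):
4324 = 2·2051 + 222
2051 = 9·222 + 53
222 = 4·53 + 10
53 = 5·10 + 3
10 = 3·3 + 1
3 = 3·1 + 0
Back-substitute:
1 = 10 − 3·3
1 = −3·53 + 16·10
1 = 16·222 − 67·53
1 = −67·2051 + 619·222
1 = 619·4324 − 1305·2051
2051⁻¹ ≡ 3019 (mod 4324), so k ≡ 3019·995 ≡ 3049 (mod 4324).
x = 749 + 2051·3049 = 6254248.

6254248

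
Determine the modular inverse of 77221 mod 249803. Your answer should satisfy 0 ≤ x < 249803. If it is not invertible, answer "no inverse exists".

Extended Euclidean algorithm:
249803 = 3·77221 + 18140
77221 = 4·18140 + 4661
18140 = 3·4661 + 4157
4661 = 1·4157 + 504
4157 = 8·504 + 125
504 = 4·125 + 4
125 = 31·4 + 1
4 = 4·1 + 0
The gcd is 1. Working backward:
1 = 125 − 31·4
1 = −31·504 + 125·125
1 = 125·4157 − 1031·504
1 = −1031·4661 + 1156·4157
1 = 1156·18140 − 4499·4661
1 = −4499·77221 + 19152·18140
1 = 19152·249803 − 61955·77221
Thus 77221·(-61955) ≡ 1 (mod 249803); reducing, -61955 mod 249803 = 187848.

187848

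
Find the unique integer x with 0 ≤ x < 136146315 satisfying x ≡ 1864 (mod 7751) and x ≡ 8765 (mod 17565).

21596150

Write x = 1864 + 7751·k. Then 7751·k ≡ 8765 − 1864 ≡ 6901 (mod 17565).
Need 7751⁻¹ mod 17565. Extended Euclid on (17565, 7751):
17565 = 2×7751 + 2063
7751 = 3×2063 + 1562
2063 = 1×1562 + 501
1562 = 3×501 + 59
501 = 8×59 + 29
59 = 2×29 + 1
29 = 29×1 + 0
Back-substitute:
1 = 59 − 2·29
1 = −2·501 + 17·59
1 = 17·1562 − 53·501
1 = −53·2063 + 70·1562
1 = 70·7751 − 263·2063
1 = −263·17565 + 596·7751
7751⁻¹ ≡ 596 (mod 17565), so k ≡ 596·6901 ≡ 2786 (mod 17565).
x = 1864 + 7751·2786 = 21596150.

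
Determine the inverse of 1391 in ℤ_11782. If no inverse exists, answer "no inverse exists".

3549

gcd(11782, 1391) by repeated division:
11782 = 8×1391 + 654
1391 = 2×654 + 83
654 = 7×83 + 73
83 = 1×73 + 10
73 = 7×10 + 3
10 = 3×3 + 1
3 = 3×1 + 0
The gcd is 1. Working backward:
1 = 10 − 3·3
1 = −3·73 + 22·10
1 = 22·83 − 25·73
1 = −25·654 + 197·83
1 = 197·1391 − 419·654
1 = −419·11782 + 3549·1391
So 1391·3549 ≡ 1 (mod 11782).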